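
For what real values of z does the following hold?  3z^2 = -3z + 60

z = -5 or z = 4

Bring every term to one side: 3z^2 + 3z - 60 = 0.
Factor: 3(z - 4)(z + 5) = 0.
So z = 4 or z = -5.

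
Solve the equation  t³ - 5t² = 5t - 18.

t = -2 or t = 1.6972 or t = 5.3028

Rearrange: t³ - 5t² - 5t + 18 = 0.
Possible rational roots are divisors of 18. Testing t = -2 gives 0, so (t + 2) is a factor.
Divide: t³ - 5t² - 5t + 18 = (t + 2)(t² - 7t + 9).
Apply the quadratic formula to t² - 7t + 9 = 0: t = (7 ± √13)/2, i.e. t ≈ 5.3028 or t ≈ 1.6972.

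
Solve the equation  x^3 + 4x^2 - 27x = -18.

x = -7.772 or x = 0.772 or x = 3

Rearrange: x^3 + 4x^2 - 27x + 18 = 0.
Possible rational roots are divisors of 18. Testing x = 3 gives 0, so (x - 3) is a factor.
Divide: x^3 + 4x^2 - 27x + 18 = (x - 3)(x^2 + 7x - 6).
Apply the quadratic formula to x^2 + 7x - 6 = 0: x = (-7 +/- sqrt(73))/2, i.e. x ~= 0.772 or x ~= -7.772.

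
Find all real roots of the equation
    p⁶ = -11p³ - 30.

Let u = p³. The equation becomes u² + 11u + 30 = 0.
Factor: (u + 6)(u + 5) = 0, so u = -6 or u = -5.
p³ = -6 gives p = -∛(6) ≈ -1.8171.
p³ = -5 gives p = -∛(5) ≈ -1.71.

p = -1.8171 or p = -1.71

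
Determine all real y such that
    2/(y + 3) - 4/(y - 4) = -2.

Multiply both sides by (y + 3)(y - 4):
2(y - 4) - 4(y + 3) = -2(y + 3)(y - 4).
Expand and collect terms: -2y^2 + 4y + 44 = 0.
By the quadratic formula, y = (-4 +/- sqrt(368)) / -4, so y ~= -3.7958 or y ~= 5.7958.
Neither value makes a denominator zero (y != -3, y != 4), so both are valid.

y = -3.7958 or y = 5.7958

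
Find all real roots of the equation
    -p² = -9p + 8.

p = 1 or p = 8

Bring every term to one side: -p² + 9p - 8 = 0.
Factor: -1(p - 8)(p - 1) = 0.
So p = 8 or p = 1.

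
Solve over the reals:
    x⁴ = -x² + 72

Let u = x². The equation becomes u² + u - 72 = 0.
Factor: (u - 8)(u + 9) = 0, so u = 8 or u = -9.
x² = 8 gives x = ±2·√(2) ≈ ±2.8284.
x² = -9 < 0 has no real solution.

x = -2.8284 or x = 2.8284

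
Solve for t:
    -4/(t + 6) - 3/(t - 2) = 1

Multiply both sides by (t + 6)(t - 2):
-4(t - 2) - 3(t + 6) = (t + 6)(t - 2).
Expand and collect terms: t^2 + 11t - 2 = 0.
By the quadratic formula, t = (-11 +/- sqrt(129)) / 2, so t ~= 0.1789 or t ~= -11.1789.
Neither value makes a denominator zero (t != -6, t != 2), so both are valid.

t = -11.1789 or t = 0.1789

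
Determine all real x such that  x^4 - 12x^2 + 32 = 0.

Let u = x^2. The equation becomes u^2 - 12u + 32 = 0.
Factor: (u - 4)(u - 8) = 0, so u = 4 or u = 8.
x^2 = 4 gives x = +/-2.
x^2 = 8 gives x = +/-2*sqrt(2) ~= +/-2.8284.

x = -2.8284 or x = -2 or x = 2 or x = 2.8284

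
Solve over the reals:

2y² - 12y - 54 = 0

y = -3 or y = 9

Factor: 2(y - 9)(y + 3) = 0.
So y = 9 or y = -3.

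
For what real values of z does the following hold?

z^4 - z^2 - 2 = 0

Let u = z^2. The equation becomes u^2 - u - 2 = 0.
Factor: (u + 1)(u - 2) = 0, so u = -1 or u = 2.
z^2 = -1 < 0 has no real solution.
z^2 = 2 gives z = +/-sqrt(2) ~= +/-1.4142.

z = -1.4142 or z = 1.4142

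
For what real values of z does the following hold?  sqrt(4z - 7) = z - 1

z = 2 or z = 4

Square both sides: 4z - 7 = (z - 1)^2.
Expand and rearrange: z^2 - 6z + 8 = 0.
Solving gives z = 4 or z = 2.
Check each candidate in the original equation:
  z = 4: sqrt(9) = 3, while z - 1 = 3 — valid.
  z = 2: sqrt(1) = 1, while z - 1 = 1 — valid.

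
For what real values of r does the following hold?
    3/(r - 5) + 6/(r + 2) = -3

Multiply both sides by (r - 5)(r + 2):
3(r + 2) + 6(r - 5) = -3(r - 5)(r + 2).
Expand and collect terms: -3r² + 54 = 0.
By the quadratic formula, r = (0 ± √648) / -6, so r ≈ -4.2426 or r ≈ 4.2426.
Neither value makes a denominator zero (r ≠ 5, r ≠ -2), so both are valid.

r = -4.2426 or r = 4.2426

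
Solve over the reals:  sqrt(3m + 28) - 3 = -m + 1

Isolate the radical: sqrt(3m + 28) = -m + 4.
Square both sides: 3m + 28 = (-m + 4)^2.
Expand and rearrange: m^2 - 11m - 12 = 0.
Solving gives m = 12 or m = -1.
Check each candidate in the original equation:
  m = 12: sqrt(64) = 8, while -m + 4 = -8 — extraneous.
  m = -1: sqrt(25) = 5, while -m + 4 = 5 — valid.

m = -1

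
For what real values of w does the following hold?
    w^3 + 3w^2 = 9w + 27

Rearrange: w^3 + 3w^2 - 9w - 27 = 0.
Possible rational roots are divisors of -27. Testing w = 3 gives 0, so (w - 3) is a factor.
Divide: w^3 + 3w^2 - 9w - 27 = (w - 3)(w^2 + 6w + 9).
The quadratic has the repeated root w = -3.

w = -3 or w = 3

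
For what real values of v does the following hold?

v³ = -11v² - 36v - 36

Rearrange: v³ + 11v² + 36v + 36 = 0.
Possible rational roots are divisors of 36. Testing v = -3 gives 0, so (v + 3) is a factor.
Divide: v³ + 11v² + 36v + 36 = (v + 3)(v² + 8v + 12).
Factor the quadratic: v = -2 or v = -6.

v = -6 or v = -3 or v = -2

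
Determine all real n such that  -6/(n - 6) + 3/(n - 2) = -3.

n = 1.2984 or n = 7.7016

Multiply both sides by (n - 6)(n - 2):
-6(n - 2) + 3(n - 6) = -3(n - 6)(n - 2).
Expand and collect terms: -3n^2 + 27n - 30 = 0.
By the quadratic formula, n = (-27 +/- sqrt(369)) / -6, so n ~= 1.2984 or n ~= 7.7016.
Neither value makes a denominator zero (n != 6, n != 2), so both are valid.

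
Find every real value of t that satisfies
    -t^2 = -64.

t = -8 or t = 8

Bring every term to one side: -t^2 + 64 = 0.
Factor: -1(t - 8)(t + 8) = 0.
So t = 8 or t = -8.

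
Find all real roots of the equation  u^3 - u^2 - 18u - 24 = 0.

u = -2.2749 or u = -2 or u = 5.2749

Possible rational roots are divisors of -24. Testing u = -2 gives 0, so (u + 2) is a factor.
Divide: u^3 - u^2 - 18u - 24 = (u + 2)(u^2 - 3u - 12).
Apply the quadratic formula to u^2 - 3u - 12 = 0: u = (3 +/- sqrt(57))/2, i.e. u ~= 5.2749 or u ~= -2.2749.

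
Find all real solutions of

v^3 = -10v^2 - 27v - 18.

Rearrange: v^3 + 10v^2 + 27v + 18 = 0.
Possible rational roots are divisors of 18. Testing v = -3 gives 0, so (v + 3) is a factor.
Divide: v^3 + 10v^2 + 27v + 18 = (v + 3)(v^2 + 7v + 6).
Factor the quadratic: v = -1 or v = -6.

v = -6 or v = -3 or v = -1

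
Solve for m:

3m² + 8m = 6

Rearrange to standard form: 3m² + 8m - 6 = 0.
Discriminant: (8)² − 4·3·(-6) = 136.
Quadratic formula: m = (-8 ± √136) / 6.
So m = -4/3 + √(34)/3 ≈ 0.6103 or m = -√(34)/3 - 4/3 ≈ -3.277.

m = -3.277 or m = 0.6103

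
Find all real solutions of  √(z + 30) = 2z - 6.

z = 6

Square both sides: z + 30 = (2z - 6)².
Expand and rearrange: 4z² - 25z + 6 = 0.
Solving gives z = 6 or z = 0.25.
Check each candidate in the original equation:
  z = 6: √(36) = 6, while 2z - 6 = 6 — valid.
  z = 0.25: √(30.25) = 5.5, while 2z - 6 = -5.5 — extraneous.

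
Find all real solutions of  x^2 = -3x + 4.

x = -4 or x = 1

Bring every term to one side: x^2 + 3x - 4 = 0.
Factor: (x - 1)(x + 4) = 0.
So x = 1 or x = -4.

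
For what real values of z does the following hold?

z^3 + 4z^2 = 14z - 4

z = -6.3166 or z = 0.3166 or z = 2

Rearrange: z^3 + 4z^2 - 14z + 4 = 0.
Possible rational roots are divisors of 4. Testing z = 2 gives 0, so (z - 2) is a factor.
Divide: z^3 + 4z^2 - 14z + 4 = (z - 2)(z^2 + 6z - 2).
Apply the quadratic formula to z^2 + 6z - 2 = 0: z = (-6 +/- sqrt(44))/2, i.e. z ~= 0.3166 or z ~= -6.3166.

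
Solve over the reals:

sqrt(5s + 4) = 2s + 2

s = -0.75 or s = 0

Square both sides: 5s + 4 = (2s + 2)^2.
Expand and rearrange: 4s^2 + 3s = 0.
Solving gives s = 0 or s = -0.75.
Check each candidate in the original equation:
  s = 0: sqrt(4) = 2, while 2s + 2 = 2 — valid.
  s = -0.75: sqrt(0.25) = 0.5, while 2s + 2 = 0.5 — valid.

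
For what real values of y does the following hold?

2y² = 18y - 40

Bring every term to one side: 2y² - 18y + 40 = 0.
Factor: 2(y - 4)(y - 5) = 0.
So y = 4 or y = 5.

y = 4 or y = 5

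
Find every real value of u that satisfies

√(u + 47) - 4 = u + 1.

u = 2

Isolate the radical: √(u + 47) = u + 5.
Square both sides: u + 47 = (u + 5)².
Expand and rearrange: u² + 9u - 22 = 0.
Solving gives u = 2 or u = -11.
Check each candidate in the original equation:
  u = 2: √(49) = 7, while u + 5 = 7 — valid.
  u = -11: √(36) = 6, while u + 5 = -6 — extraneous.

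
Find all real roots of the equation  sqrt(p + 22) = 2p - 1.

Square both sides: p + 22 = (2p - 1)^2.
Expand and rearrange: 4p^2 - 5p - 21 = 0.
Solving gives p = 3 or p = -1.75.
Check each candidate in the original equation:
  p = 3: sqrt(25) = 5, while 2p - 1 = 5 — valid.
  p = -1.75: sqrt(20.25) = 4.5, while 2p - 1 = -4.5 — extraneous.

p = 3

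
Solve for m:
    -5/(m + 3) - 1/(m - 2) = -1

m = 0.2087 or m = 4.7913

Multiply both sides by (m + 3)(m - 2):
-5(m - 2) - (m + 3) = -(m + 3)(m - 2).
Expand and collect terms: -m^2 + 5m - 1 = 0.
By the quadratic formula, m = (-5 +/- sqrt(21)) / -2, so m ~= 0.2087 or m ~= 4.7913.
Neither value makes a denominator zero (m != -3, m != 2), so both are valid.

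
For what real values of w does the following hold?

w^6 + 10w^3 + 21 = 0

w = -1.9129 or w = -1.4422

Let u = w^3. The equation becomes u^2 + 10u + 21 = 0.
Factor: (u + 3)(u + 7) = 0, so u = -3 or u = -7.
w^3 = -3 gives w = -(3)^(1/3) ~= -1.4422.
w^3 = -7 gives w = -(7)^(1/3) ~= -1.9129.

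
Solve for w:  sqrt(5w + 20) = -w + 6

w = 1

Square both sides: 5w + 20 = (-w + 6)^2.
Expand and rearrange: w^2 - 17w + 16 = 0.
Solving gives w = 16 or w = 1.
Check each candidate in the original equation:
  w = 16: sqrt(100) = 10, while -w + 6 = -10 — extraneous.
  w = 1: sqrt(25) = 5, while -w + 6 = 5 — valid.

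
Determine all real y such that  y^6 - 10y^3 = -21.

y = 1.4422 or y = 1.9129

Let u = y^3. The equation becomes u^2 - 10u + 21 = 0.
Factor: (u - 3)(u - 7) = 0, so u = 3 or u = 7.
y^3 = 3 gives y = (3)^(1/3) ~= 1.4422.
y^3 = 7 gives y = (7)^(1/3) ~= 1.9129.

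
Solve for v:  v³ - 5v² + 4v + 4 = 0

Possible rational roots are divisors of 4. Testing v = 2 gives 0, so (v - 2) is a factor.
Divide: v³ - 5v² + 4v + 4 = (v - 2)(v² - 3v - 2).
Apply the quadratic formula to v² - 3v - 2 = 0: v = (3 ± √17)/2, i.e. v ≈ 3.5616 or v ≈ -0.5616.

v = -0.5616 or v = 2 or v = 3.5616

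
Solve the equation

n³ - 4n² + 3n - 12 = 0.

n = 4

Possible rational roots are divisors of -12. Testing n = 4 gives 0, so (n - 4) is a factor.
Divide: n³ - 4n² + 3n - 12 = (n - 4)(n² + 3).
The quadratic n² + 3 has discriminant -12 < 0, so no further real roots.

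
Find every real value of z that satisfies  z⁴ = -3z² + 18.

Let u = z². The equation becomes u² + 3u - 18 = 0.
Factor: (u - 3)(u + 6) = 0, so u = 3 or u = -6.
z² = 3 gives z = ±√(3) ≈ ±1.7321.
z² = -6 < 0 has no real solution.

z = -1.7321 or z = 1.7321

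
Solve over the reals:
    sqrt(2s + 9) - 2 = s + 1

s = 0

Isolate the radical: sqrt(2s + 9) = s + 3.
Square both sides: 2s + 9 = (s + 3)^2.
Expand and rearrange: s^2 + 4s = 0.
Solving gives s = 0 or s = -4.
Check each candidate in the original equation:
  s = 0: sqrt(9) = 3, while s + 3 = 3 — valid.
  s = -4: sqrt(1) = 1, while s + 3 = -1 — extraneous.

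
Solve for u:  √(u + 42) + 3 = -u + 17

u = 7

Isolate the radical: √(u + 42) = -u + 14.
Square both sides: u + 42 = (-u + 14)².
Expand and rearrange: u² - 29u + 154 = 0.
Solving gives u = 22 or u = 7.
Check each candidate in the original equation:
  u = 22: √(64) = 8, while -u + 14 = -8 — extraneous.
  u = 7: √(49) = 7, while -u + 14 = 7 — valid.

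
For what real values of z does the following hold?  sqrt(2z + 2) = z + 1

z = -1 or z = 1

Square both sides: 2z + 2 = (z + 1)^2.
Expand and rearrange: z^2 - 1 = 0.
Solving gives z = 1 or z = -1.
Check each candidate in the original equation:
  z = 1: sqrt(4) = 2, while z + 1 = 2 — valid.
  z = -1: sqrt(0) = 0, while z + 1 = 0 — valid.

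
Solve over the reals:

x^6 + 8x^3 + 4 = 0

Let u = x^3. The equation becomes u^2 + 8u + 4 = 0.
By the quadratic formula, u = -4 + 2*sqrt(3) or u = -4 - 2*sqrt(3).
x^3 = -4 + 2*sqrt(3) gives x = -(4 - 2*sqrt(3))^(1/3) ~= -0.8123.
x^3 = -4 - 2*sqrt(3) gives x = -(2*sqrt(3) + 4)^(1/3) ~= -1.9543.

x = -1.9543 or x = -0.8123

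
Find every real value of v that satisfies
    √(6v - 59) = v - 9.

v = 10 or v = 14

Square both sides: 6v - 59 = (v - 9)².
Expand and rearrange: v² - 24v + 140 = 0.
Solving gives v = 14 or v = 10.
Check each candidate in the original equation:
  v = 14: √(25) = 5, while v - 9 = 5 — valid.
  v = 10: √(1) = 1, while v - 9 = 1 — valid.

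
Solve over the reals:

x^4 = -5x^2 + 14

x = -1.4142 or x = 1.4142

Let u = x^2. The equation becomes u^2 + 5u - 14 = 0.
Factor: (u + 7)(u - 2) = 0, so u = -7 or u = 2.
x^2 = -7 < 0 has no real solution.
x^2 = 2 gives x = +/-sqrt(2) ~= +/-1.4142.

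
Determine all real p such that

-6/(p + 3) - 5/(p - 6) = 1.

Multiply both sides by (p + 3)(p - 6):
-6(p - 6) - 5(p + 3) = (p + 3)(p - 6).
Expand and collect terms: p^2 + 8p - 39 = 0.
By the quadratic formula, p = (-8 +/- sqrt(220)) / 2, so p ~= 3.4162 or p ~= -11.4162.
Neither value makes a denominator zero (p != -3, p != 6), so both are valid.

p = -11.4162 or p = 3.4162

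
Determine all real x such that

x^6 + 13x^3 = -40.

Let u = x^3. The equation becomes u^2 + 13u + 40 = 0.
Factor: (u + 8)(u + 5) = 0, so u = -8 or u = -5.
x^3 = -8 gives x = -2.
x^3 = -5 gives x = -(5)^(1/3) ~= -1.71.

x = -2 or x = -1.71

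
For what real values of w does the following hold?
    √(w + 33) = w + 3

Square both sides: w + 33 = (w + 3)².
Expand and rearrange: w² + 5w - 24 = 0.
Solving gives w = 3 or w = -8.
Check each candidate in the original equation:
  w = 3: √(36) = 6, while w + 3 = 6 — valid.
  w = -8: √(25) = 5, while w + 3 = -5 — extraneous.

w = 3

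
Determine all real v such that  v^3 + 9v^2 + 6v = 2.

v = -8.2426 or v = -1 or v = 0.2426

Rearrange: v^3 + 9v^2 + 6v - 2 = 0.
Possible rational roots are divisors of -2. Testing v = -1 gives 0, so (v + 1) is a factor.
Divide: v^3 + 9v^2 + 6v - 2 = (v + 1)(v^2 + 8v - 2).
Apply the quadratic formula to v^2 + 8v - 2 = 0: v = (-8 +/- sqrt(72))/2, i.e. v ~= 0.2426 or v ~= -8.2426.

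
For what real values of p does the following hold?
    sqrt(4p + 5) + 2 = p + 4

Isolate the radical: sqrt(4p + 5) = p + 2.
Square both sides: 4p + 5 = (p + 2)^2.
Expand and rearrange: p^2 - 1 = 0.
Solving gives p = 1 or p = -1.
Check each candidate in the original equation:
  p = 1: sqrt(9) = 3, while p + 2 = 3 — valid.
  p = -1: sqrt(1) = 1, while p + 2 = 1 — valid.

p = -1 or p = 1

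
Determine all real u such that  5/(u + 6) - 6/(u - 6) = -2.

Multiply both sides by (u + 6)(u - 6):
5(u - 6) - 6(u + 6) = -2(u + 6)(u - 6).
Expand and collect terms: -2u² + u + 138 = 0.
By the quadratic formula, u = (-1 ± √1105) / -4, so u ≈ -8.0604 or u ≈ 8.5604.
Neither value makes a denominator zero (u ≠ -6, u ≠ 6), so both are valid.

u = -8.0604 or u = 8.5604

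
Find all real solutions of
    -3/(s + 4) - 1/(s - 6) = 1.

Multiply both sides by (s + 4)(s - 6):
-3(s - 6) - (s + 4) = (s + 4)(s - 6).
Expand and collect terms: s^2 + 2s - 38 = 0.
By the quadratic formula, s = (-2 +/- sqrt(156)) / 2, so s ~= 5.245 or s ~= -7.245.
Neither value makes a denominator zero (s != -4, s != 6), so both are valid.

s = -7.245 or s = 5.245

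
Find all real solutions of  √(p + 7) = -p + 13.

Square both sides: p + 7 = (-p + 13)².
Expand and rearrange: p² - 27p + 162 = 0.
Solving gives p = 18 or p = 9.
Check each candidate in the original equation:
  p = 18: √(25) = 5, while -p + 13 = -5 — extraneous.
  p = 9: √(16) = 4, while -p + 13 = 4 — valid.

p = 9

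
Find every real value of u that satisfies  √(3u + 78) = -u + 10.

u = 1

Square both sides: 3u + 78 = (-u + 10)².
Expand and rearrange: u² - 23u + 22 = 0.
Solving gives u = 22 or u = 1.
Check each candidate in the original equation:
  u = 22: √(144) = 12, while -u + 10 = -12 — extraneous.
  u = 1: √(81) = 9, while -u + 10 = 9 — valid.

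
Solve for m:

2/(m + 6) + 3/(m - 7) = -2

Multiply both sides by (m + 6)(m - 7):
2(m - 7) + 3(m + 6) = -2(m + 6)(m - 7).
Expand and collect terms: -2m^2 - 3m + 80 = 0.
By the quadratic formula, m = (3 +/- sqrt(649)) / -4, so m ~= -7.1189 or m ~= 5.6189.
Neither value makes a denominator zero (m != -6, m != 7), so both are valid.

m = -7.1189 or m = 5.6189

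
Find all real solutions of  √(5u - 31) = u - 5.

Square both sides: 5u - 31 = (u - 5)².
Expand and rearrange: u² - 15u + 56 = 0.
Solving gives u = 8 or u = 7.
Check each candidate in the original equation:
  u = 8: √(9) = 3, while u - 5 = 3 — valid.
  u = 7: √(4) = 2, while u - 5 = 2 — valid.

u = 7 or u = 8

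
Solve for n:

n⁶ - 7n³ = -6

n = 1 or n = 1.8171

Let u = n³. The equation becomes u² - 7u + 6 = 0.
Factor: (u - 6)(u - 1) = 0, so u = 6 or u = 1.
n³ = 6 gives n = ∛(6) ≈ 1.8171.
n³ = 1 gives n = 1.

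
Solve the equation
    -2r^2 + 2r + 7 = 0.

Discriminant: (2)^2 - 4*(-2)*7 = 60.
Quadratic formula: r = (-2 +/- sqrt(60)) / (-4).
So r = 1/2 - sqrt(15)/2 ~= -1.4365 or r = 1/2 + sqrt(15)/2 ~= 2.4365.

r = -1.4365 or r = 2.4365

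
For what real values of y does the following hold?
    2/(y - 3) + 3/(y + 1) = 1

y = 0.6277 or y = 6.3723

Multiply both sides by (y - 3)(y + 1):
2(y + 1) + 3(y - 3) = (y - 3)(y + 1).
Expand and collect terms: y^2 - 7y + 4 = 0.
By the quadratic formula, y = (7 +/- sqrt(33)) / 2, so y ~= 6.3723 or y ~= 0.6277.
Neither value makes a denominator zero (y != 3, y != -1), so both are valid.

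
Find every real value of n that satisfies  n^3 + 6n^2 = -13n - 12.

Rearrange: n^3 + 6n^2 + 13n + 12 = 0.
Possible rational roots are divisors of 12. Testing n = -3 gives 0, so (n + 3) is a factor.
Divide: n^3 + 6n^2 + 13n + 12 = (n + 3)(n^2 + 3n + 4).
The quadratic n^2 + 3n + 4 has discriminant -7 < 0, so no further real roots.

n = -3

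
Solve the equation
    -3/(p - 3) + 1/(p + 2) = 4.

p = -1.7026 or p = 2.2026

Multiply both sides by (p - 3)(p + 2):
-3(p + 2) + (p - 3) = 4(p - 3)(p + 2).
Expand and collect terms: 4p^2 - 2p - 15 = 0.
By the quadratic formula, p = (2 +/- sqrt(244)) / 8, so p ~= 2.2026 or p ~= -1.7026.
Neither value makes a denominator zero (p != 3, p != -2), so both are valid.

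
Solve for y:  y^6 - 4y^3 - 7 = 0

y = -1.096 or y = 1.7453

Let u = y^3. The equation becomes u^2 - 4u - 7 = 0.
By the quadratic formula, u = 2 + sqrt(11) or u = 2 - sqrt(11).
y^3 = 2 + sqrt(11) gives y = (2 + sqrt(11))^(1/3) ~= 1.7453.
y^3 = 2 - sqrt(11) gives y = -(-2 + sqrt(11))^(1/3) ~= -1.096.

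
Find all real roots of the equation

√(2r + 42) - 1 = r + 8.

Isolate the radical: √(2r + 42) = r + 9.
Square both sides: 2r + 42 = (r + 9)².
Expand and rearrange: r² + 16r + 39 = 0.
Solving gives r = -3 or r = -13.
Check each candidate in the original equation:
  r = -3: √(36) = 6, while r + 9 = 6 — valid.
  r = -13: √(16) = 4, while r + 9 = -4 — extraneous.

r = -3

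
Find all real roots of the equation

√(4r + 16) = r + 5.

Square both sides: 4r + 16 = (r + 5)².
Expand and rearrange: r² + 6r + 9 = 0.
This gives the repeated root r = -3.
Check in the original equation:
  r = -3: √(4) = 2, while r + 5 = 2 — valid.

r = -3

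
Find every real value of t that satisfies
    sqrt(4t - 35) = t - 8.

t = 9 or t = 11

Square both sides: 4t - 35 = (t - 8)^2.
Expand and rearrange: t^2 - 20t + 99 = 0.
Solving gives t = 11 or t = 9.
Check each candidate in the original equation:
  t = 11: sqrt(9) = 3, while t - 8 = 3 — valid.
  t = 9: sqrt(1) = 1, while t - 8 = 1 — valid.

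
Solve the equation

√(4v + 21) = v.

Square both sides: 4v + 21 = (v)².
Expand and rearrange: v² - 4v - 21 = 0.
Solving gives v = 7 or v = -3.
Check each candidate in the original equation:
  v = 7: √(49) = 7, while v = 7 — valid.
  v = -3: √(9) = 3, while v = -3 — extraneous.

v = 7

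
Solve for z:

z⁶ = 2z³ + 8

z = -1.2599 or z = 1.5874

Let u = z³. The equation becomes u² - 2u - 8 = 0.
Factor: (u + 2)(u - 4) = 0, so u = -2 or u = 4.
z³ = -2 gives z = -∛(2) ≈ -1.2599.
z³ = 4 gives z = ∛(4) ≈ 1.5874.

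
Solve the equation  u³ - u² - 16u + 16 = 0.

Possible rational roots are divisors of 16. Testing u = 4 gives 0, so (u - 4) is a factor.
Divide: u³ - u² - 16u + 16 = (u - 4)(u² + 3u - 4).
Factor the quadratic: u = 1 or u = -4.

u = -4 or u = 1 or u = 4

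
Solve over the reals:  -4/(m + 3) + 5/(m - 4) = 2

m = -4.5474 or m = 6.0474

Multiply both sides by (m + 3)(m - 4):
-4(m - 4) + 5(m + 3) = 2(m + 3)(m - 4).
Expand and collect terms: 2m^2 - 3m - 55 = 0.
By the quadratic formula, m = (3 +/- sqrt(449)) / 4, so m ~= 6.0474 or m ~= -4.5474.
Neither value makes a denominator zero (m != -3, m != 4), so both are valid.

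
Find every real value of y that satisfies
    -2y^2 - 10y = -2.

y = -5.1926 or y = 0.1926

Rearrange to standard form: -2y^2 - 10y + 2 = 0.
Discriminant: (-10)^2 - 4*(-2)*2 = 116.
Quadratic formula: y = (10 +/- sqrt(116)) / (-4).
So y = -sqrt(29)/2 - 5/2 ~= -5.1926 or y = -5/2 + sqrt(29)/2 ~= 0.1926.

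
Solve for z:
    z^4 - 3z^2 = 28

Let u = z^2. The equation becomes u^2 - 3u - 28 = 0.
Factor: (u + 4)(u - 7) = 0, so u = -4 or u = 7.
z^2 = -4 < 0 has no real solution.
z^2 = 7 gives z = +/-sqrt(7) ~= +/-2.6458.

z = -2.6458 or z = 2.6458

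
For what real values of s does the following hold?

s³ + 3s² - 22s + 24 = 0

s = -6.772 or s = 1.772 or s = 2

Possible rational roots are divisors of 24. Testing s = 2 gives 0, so (s - 2) is a factor.
Divide: s³ + 3s² - 22s + 24 = (s - 2)(s² + 5s - 12).
Apply the quadratic formula to s² + 5s - 12 = 0: s = (-5 ± √73)/2, i.e. s ≈ 1.772 or s ≈ -6.772.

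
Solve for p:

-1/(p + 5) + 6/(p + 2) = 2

Multiply both sides by (p + 5)(p + 2):
-(p + 2) + 6(p + 5) = 2(p + 5)(p + 2).
Expand and collect terms: 2p² + 9p - 8 = 0.
By the quadratic formula, p = (-9 ± √145) / 4, so p ≈ 0.7604 or p ≈ -5.2604.
Neither value makes a denominator zero (p ≠ -5, p ≠ -2), so both are valid.

p = -5.2604 or p = 0.7604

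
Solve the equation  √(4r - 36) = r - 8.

Square both sides: 4r - 36 = (r - 8)².
Expand and rearrange: r² - 20r + 100 = 0.
This gives the repeated root r = 10.
Check in the original equation:
  r = 10: √(4) = 2, while r - 8 = 2 — valid.

r = 10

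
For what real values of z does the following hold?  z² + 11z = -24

z = -8 or z = -3

Bring every term to one side: z² + 11z + 24 = 0.
Factor: (z + 3)(z + 8) = 0.
So z = -3 or z = -8.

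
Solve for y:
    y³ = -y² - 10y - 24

y = -2

Rearrange: y³ + y² + 10y + 24 = 0.
Possible rational roots are divisors of 24. Testing y = -2 gives 0, so (y + 2) is a factor.
Divide: y³ + y² + 10y + 24 = (y + 2)(y² - y + 12).
The quadratic y² - y + 12 has discriminant -47 < 0, so no further real roots.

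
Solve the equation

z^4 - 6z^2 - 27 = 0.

z = -3 or z = 3

Let u = z^2. The equation becomes u^2 - 6u - 27 = 0.
Factor: (u + 3)(u - 9) = 0, so u = -3 or u = 9.
z^2 = -3 < 0 has no real solution.
z^2 = 9 gives z = +/-3.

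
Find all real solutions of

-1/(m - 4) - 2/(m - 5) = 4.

m = 3.6096 or m = 4.6404

Multiply both sides by (m - 4)(m - 5):
-(m - 5) - 2(m - 4) = 4(m - 4)(m - 5).
Expand and collect terms: 4m^2 - 33m + 67 = 0.
By the quadratic formula, m = (33 +/- sqrt(17)) / 8, so m ~= 4.6404 or m ~= 3.6096.
Neither value makes a denominator zero (m != 4, m != 5), so both are valid.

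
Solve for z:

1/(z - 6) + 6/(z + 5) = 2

Multiply both sides by (z - 6)(z + 5):
(z + 5) + 6(z - 6) = 2(z - 6)(z + 5).
Expand and collect terms: 2z² - 9z - 29 = 0.
By the quadratic formula, z = (9 ± √313) / 4, so z ≈ 6.673 or z ≈ -2.173.
Neither value makes a denominator zero (z ≠ 6, z ≠ -5), so both are valid.

z = -2.173 or z = 6.673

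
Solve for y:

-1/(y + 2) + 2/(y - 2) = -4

Multiply both sides by (y + 2)(y - 2):
-(y - 2) + 2(y + 2) = -4(y + 2)(y - 2).
Expand and collect terms: -4y² - y + 10 = 0.
By the quadratic formula, y = (1 ± √161) / -8, so y ≈ -1.7111 or y ≈ 1.4611.
Neither value makes a denominator zero (y ≠ -2, y ≠ 2), so both are valid.

y = -1.7111 or y = 1.4611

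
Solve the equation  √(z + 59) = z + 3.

Square both sides: z + 59 = (z + 3)².
Expand and rearrange: z² + 5z - 50 = 0.
Solving gives z = 5 or z = -10.
Check each candidate in the original equation:
  z = 5: √(64) = 8, while z + 3 = 8 — valid.
  z = -10: √(49) = 7, while z + 3 = -7 — extraneous.

z = 5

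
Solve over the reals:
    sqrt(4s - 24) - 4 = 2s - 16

Isolate the radical: sqrt(4s - 24) = 2s - 12.
Square both sides: 4s - 24 = (2s - 12)^2.
Expand and rearrange: 4s^2 - 52s + 168 = 0.
Solving gives s = 7 or s = 6.
Check each candidate in the original equation:
  s = 7: sqrt(4) = 2, while 2s - 12 = 2 — valid.
  s = 6: sqrt(0) = 0, while 2s - 12 = 0 — valid.

s = 6 or s = 7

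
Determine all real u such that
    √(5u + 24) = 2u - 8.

Square both sides: 5u + 24 = (2u - 8)².
Expand and rearrange: 4u² - 37u + 40 = 0.
Solving gives u = 8 or u = 1.25.
Check each candidate in the original equation:
  u = 8: √(64) = 8, while 2u - 8 = 8 — valid.
  u = 1.25: √(30.25) = 5.5, while 2u - 8 = -5.5 — extraneous.

u = 8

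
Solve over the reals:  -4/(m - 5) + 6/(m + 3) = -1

Multiply both sides by (m - 5)(m + 3):
-4(m + 3) + 6(m - 5) = -(m - 5)(m + 3).
Expand and collect terms: -m² + 57 = 0.
By the quadratic formula, m = (0 ± √228) / -2, so m ≈ -7.5498 or m ≈ 7.5498.
Neither value makes a denominator zero (m ≠ 5, m ≠ -3), so both are valid.

m = -7.5498 or m = 7.5498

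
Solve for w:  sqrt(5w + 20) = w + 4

Square both sides: 5w + 20 = (w + 4)^2.
Expand and rearrange: w^2 + 3w - 4 = 0.
Solving gives w = 1 or w = -4.
Check each candidate in the original equation:
  w = 1: sqrt(25) = 5, while w + 4 = 5 — valid.
  w = -4: sqrt(0) = 0, while w + 4 = 0 — valid.

w = -4 or w = 1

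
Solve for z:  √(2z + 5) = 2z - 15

Square both sides: 2z + 5 = (2z - 15)².
Expand and rearrange: 4z² - 62z + 220 = 0.
Solving gives z = 10 or z = 5.5.
Check each candidate in the original equation:
  z = 10: √(25) = 5, while 2z - 15 = 5 — valid.
  z = 5.5: √(16) = 4, while 2z - 15 = -4 — extraneous.

z = 10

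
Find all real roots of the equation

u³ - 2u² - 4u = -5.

u = -1.7913 or u = 1 or u = 2.7913

Rearrange: u³ - 2u² - 4u + 5 = 0.
Possible rational roots are divisors of 5. Testing u = 1 gives 0, so (u - 1) is a factor.
Divide: u³ - 2u² - 4u + 5 = (u - 1)(u² - u - 5).
Apply the quadratic formula to u² - u - 5 = 0: u = (1 ± √21)/2, i.e. u ≈ 2.7913 or u ≈ -1.7913.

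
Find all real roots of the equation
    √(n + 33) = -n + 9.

Square both sides: n + 33 = (-n + 9)².
Expand and rearrange: n² - 19n + 48 = 0.
Solving gives n = 16 or n = 3.
Check each candidate in the original equation:
  n = 16: √(49) = 7, while -n + 9 = -7 — extraneous.
  n = 3: √(36) = 6, while -n + 9 = 6 — valid.

n = 3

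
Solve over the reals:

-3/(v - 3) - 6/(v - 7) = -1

v = 4 or v = 15

Multiply both sides by (v - 3)(v - 7):
-3(v - 7) - 6(v - 3) = -(v - 3)(v - 7).
Expand and collect terms: -v² + 19v - 60 = 0.
Factor or apply the quadratic formula: v = 4 or v = 15.
Neither value makes a denominator zero (v ≠ 3, v ≠ 7), so both are valid.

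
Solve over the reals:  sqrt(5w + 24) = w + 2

Square both sides: 5w + 24 = (w + 2)^2.
Expand and rearrange: w^2 - w - 20 = 0.
Solving gives w = 5 or w = -4.
Check each candidate in the original equation:
  w = 5: sqrt(49) = 7, while w + 2 = 7 — valid.
  w = -4: sqrt(4) = 2, while w + 2 = -2 — extraneous.

w = 5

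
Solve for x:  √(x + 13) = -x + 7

Square both sides: x + 13 = (-x + 7)².
Expand and rearrange: x² - 15x + 36 = 0.
Solving gives x = 12 or x = 3.
Check each candidate in the original equation:
  x = 12: √(25) = 5, while -x + 7 = -5 — extraneous.
  x = 3: √(16) = 4, while -x + 7 = 4 — valid.

x = 3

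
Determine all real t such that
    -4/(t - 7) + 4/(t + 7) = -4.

t = -7.9373 or t = 7.9373

Multiply both sides by (t - 7)(t + 7):
-4(t + 7) + 4(t - 7) = -4(t - 7)(t + 7).
Expand and collect terms: -4t² + 252 = 0.
By the quadratic formula, t = (0 ± √4032) / -8, so t ≈ -7.9373 or t ≈ 7.9373.
Neither value makes a denominator zero (t ≠ 7, t ≠ -7), so both are valid.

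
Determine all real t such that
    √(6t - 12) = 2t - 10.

t = 8

Square both sides: 6t - 12 = (2t - 10)².
Expand and rearrange: 4t² - 46t + 112 = 0.
Solving gives t = 8 or t = 3.5.
Check each candidate in the original equation:
  t = 8: √(36) = 6, while 2t - 10 = 6 — valid.
  t = 3.5: √(9) = 3, while 2t - 10 = -3 — extraneous.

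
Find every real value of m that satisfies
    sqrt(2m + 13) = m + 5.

m = -2

Square both sides: 2m + 13 = (m + 5)^2.
Expand and rearrange: m^2 + 8m + 12 = 0.
Solving gives m = -2 or m = -6.
Check each candidate in the original equation:
  m = -2: sqrt(9) = 3, while m + 5 = 3 — valid.
  m = -6: sqrt(1) = 1, while m + 5 = -1 — extraneous.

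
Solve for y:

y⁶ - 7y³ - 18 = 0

y = -1.2599 or y = 2.0801

Let u = y³. The equation becomes u² - 7u - 18 = 0.
Factor: (u - 9)(u + 2) = 0, so u = 9 or u = -2.
y³ = 9 gives y = ∛(9) ≈ 2.0801.
y³ = -2 gives y = -∛(2) ≈ -1.2599.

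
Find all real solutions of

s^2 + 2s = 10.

Rearrange to standard form: s^2 + 2s - 10 = 0.
Discriminant: (2)^2 - 4*1*(-10) = 44.
Quadratic formula: s = (-2 +/- sqrt(44)) / 2.
So s = -1 + sqrt(11) ~= 2.3166 or s = -sqrt(11) - 1 ~= -4.3166.

s = -4.3166 or s = 2.3166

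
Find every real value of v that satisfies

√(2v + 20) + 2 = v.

Isolate the radical: √(2v + 20) = v - 2.
Square both sides: 2v + 20 = (v - 2)².
Expand and rearrange: v² - 6v - 16 = 0.
Solving gives v = 8 or v = -2.
Check each candidate in the original equation:
  v = 8: √(36) = 6, while v - 2 = 6 — valid.
  v = -2: √(16) = 4, while v - 2 = -4 — extraneous.

v = 8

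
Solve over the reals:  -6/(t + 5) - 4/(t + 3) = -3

Multiply both sides by (t + 5)(t + 3):
-6(t + 3) - 4(t + 5) = -3(t + 5)(t + 3).
Expand and collect terms: -3t^2 - 14t - 7 = 0.
By the quadratic formula, t = (14 +/- sqrt(112)) / -6, so t ~= -4.0972 or t ~= -0.5695.
Neither value makes a denominator zero (t != -5, t != -3), so both are valid.

t = -4.0972 or t = -0.5695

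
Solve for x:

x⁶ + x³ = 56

x = -2 or x = 1.9129

Let u = x³. The equation becomes u² + u - 56 = 0.
Factor: (u - 7)(u + 8) = 0, so u = 7 or u = -8.
x³ = 7 gives x = ∛(7) ≈ 1.9129.
x³ = -8 gives x = -2.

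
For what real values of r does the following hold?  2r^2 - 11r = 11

Rearrange to standard form: 2r^2 - 11r - 11 = 0.
Discriminant: (-11)^2 - 4*2*(-11) = 209.
Quadratic formula: r = (11 +/- sqrt(209)) / 4.
So r = 11/4 + sqrt(209)/4 ~= 6.3642 or r = 11/4 - sqrt(209)/4 ~= -0.8642.

r = -0.8642 or r = 6.3642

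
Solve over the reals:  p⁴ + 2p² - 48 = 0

Let u = p². The equation becomes u² + 2u - 48 = 0.
Factor: (u + 8)(u - 6) = 0, so u = -8 or u = 6.
p² = -8 < 0 has no real solution.
p² = 6 gives p = ±√(6) ≈ ±2.4495.

p = -2.4495 or p = 2.4495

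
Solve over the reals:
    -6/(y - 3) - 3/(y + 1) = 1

y = -7.772 or y = 0.772

Multiply both sides by (y - 3)(y + 1):
-6(y + 1) - 3(y - 3) = (y - 3)(y + 1).
Expand and collect terms: y² + 7y - 6 = 0.
By the quadratic formula, y = (-7 ± √73) / 2, so y ≈ 0.772 or y ≈ -7.772.
Neither value makes a denominator zero (y ≠ 3, y ≠ -1), so both are valid.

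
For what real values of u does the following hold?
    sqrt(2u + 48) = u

Square both sides: 2u + 48 = (u)^2.
Expand and rearrange: u^2 - 2u - 48 = 0.
Solving gives u = 8 or u = -6.
Check each candidate in the original equation:
  u = 8: sqrt(64) = 8, while u = 8 — valid.
  u = -6: sqrt(36) = 6, while u = -6 — extraneous.

u = 8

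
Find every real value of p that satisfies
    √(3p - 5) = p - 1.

Square both sides: 3p - 5 = (p - 1)².
Expand and rearrange: p² - 5p + 6 = 0.
Solving gives p = 3 or p = 2.
Check each candidate in the original equation:
  p = 3: √(4) = 2, while p - 1 = 2 — valid.
  p = 2: √(1) = 1, while p - 1 = 1 — valid.

p = 2 or p = 3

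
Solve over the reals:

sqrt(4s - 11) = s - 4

Square both sides: 4s - 11 = (s - 4)^2.
Expand and rearrange: s^2 - 12s + 27 = 0.
Solving gives s = 9 or s = 3.
Check each candidate in the original equation:
  s = 9: sqrt(25) = 5, while s - 4 = 5 — valid.
  s = 3: sqrt(1) = 1, while s - 4 = -1 — extraneous.

s = 9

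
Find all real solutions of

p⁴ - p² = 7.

Let u = p². The equation becomes u² - u - 7 = 0.
By the quadratic formula, u = 1/2 + √(29)/2 or u = 1/2 - √(29)/2.
p² = 1/2 + √(29)/2 gives p = ±√(1/2 + √(29)/2) ≈ ±1.7868.
p² = 1/2 - √(29)/2 < 0 has no real solution.

p = -1.7868 or p = 1.7868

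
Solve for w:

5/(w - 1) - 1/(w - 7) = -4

w = -0.2081 or w = 7.2081

Multiply both sides by (w - 1)(w - 7):
5(w - 7) - (w - 1) = -4(w - 1)(w - 7).
Expand and collect terms: -4w^2 + 28w + 6 = 0.
By the quadratic formula, w = (-28 +/- sqrt(880)) / -8, so w ~= -0.2081 or w ~= 7.2081.
Neither value makes a denominator zero (w != 1, w != 7), so both are valid.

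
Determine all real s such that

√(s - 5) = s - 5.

s = 5 or s = 6

Square both sides: s - 5 = (s - 5)².
Expand and rearrange: s² - 11s + 30 = 0.
Solving gives s = 6 or s = 5.
Check each candidate in the original equation:
  s = 6: √(1) = 1, while s - 5 = 1 — valid.
  s = 5: √(0) = 0, while s - 5 = 0 — valid.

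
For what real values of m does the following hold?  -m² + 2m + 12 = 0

Discriminant: (2)² − 4·(-1)·12 = 52.
Quadratic formula: m = (-2 ± √52) / (-2).
So m = 1 - √(13) ≈ -2.6056 or m = 1 + √(13) ≈ 4.6056.

m = -2.6056 or m = 4.6056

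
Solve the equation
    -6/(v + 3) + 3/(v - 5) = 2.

Multiply both sides by (v + 3)(v - 5):
-6(v - 5) + 3(v + 3) = 2(v + 3)(v - 5).
Expand and collect terms: 2v^2 - v - 69 = 0.
By the quadratic formula, v = (1 +/- sqrt(553)) / 4, so v ~= 6.129 or v ~= -5.629.
Neither value makes a denominator zero (v != -3, v != 5), so both are valid.

v = -5.629 or v = 6.129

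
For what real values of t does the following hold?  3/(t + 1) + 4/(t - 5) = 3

t = -0.204 or t = 6.5373

Multiply both sides by (t + 1)(t - 5):
3(t - 5) + 4(t + 1) = 3(t + 1)(t - 5).
Expand and collect terms: 3t^2 - 19t - 4 = 0.
By the quadratic formula, t = (19 +/- sqrt(409)) / 6, so t ~= 6.5373 or t ~= -0.204.
Neither value makes a denominator zero (t != -1, t != 5), so both are valid.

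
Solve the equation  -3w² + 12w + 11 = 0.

w = -0.7689 or w = 4.7689

Discriminant: (12)² − 4·(-3)·11 = 276.
Quadratic formula: w = (-12 ± √276) / (-6).
So w = 2 - √(69)/3 ≈ -0.7689 or w = 2 + √(69)/3 ≈ 4.7689.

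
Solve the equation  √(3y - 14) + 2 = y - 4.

y = 10

Isolate the radical: √(3y - 14) = y - 6.
Square both sides: 3y - 14 = (y - 6)².
Expand and rearrange: y² - 15y + 50 = 0.
Solving gives y = 10 or y = 5.
Check each candidate in the original equation:
  y = 10: √(16) = 4, while y - 6 = 4 — valid.
  y = 5: √(1) = 1, while y - 6 = -1 — extraneous.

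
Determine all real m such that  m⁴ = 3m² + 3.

m = -1.9471 or m = 1.9471

Let u = m². The equation becomes u² - 3u - 3 = 0.
By the quadratic formula, u = 3/2 + √(21)/2 or u = 3/2 - √(21)/2.
m² = 3/2 + √(21)/2 gives m = ±√(3/2 + √(21)/2) ≈ ±1.9471.
m² = 3/2 - √(21)/2 < 0 has no real solution.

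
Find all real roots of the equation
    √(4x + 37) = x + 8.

x = -3

Square both sides: 4x + 37 = (x + 8)².
Expand and rearrange: x² + 12x + 27 = 0.
Solving gives x = -3 or x = -9.
Check each candidate in the original equation:
  x = -3: √(25) = 5, while x + 8 = 5 — valid.
  x = -9: √(1) = 1, while x + 8 = -1 — extraneous.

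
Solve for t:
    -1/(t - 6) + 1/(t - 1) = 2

t = 1.5635 or t = 5.4365

Multiply both sides by (t - 6)(t - 1):
-(t - 1) + (t - 6) = 2(t - 6)(t - 1).
Expand and collect terms: 2t² - 14t + 17 = 0.
By the quadratic formula, t = (14 ± √60) / 4, so t ≈ 5.4365 or t ≈ 1.5635.
Neither value makes a denominator zero (t ≠ 6, t ≠ 1), so both are valid.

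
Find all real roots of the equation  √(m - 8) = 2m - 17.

Square both sides: m - 8 = (2m - 17)².
Expand and rearrange: 4m² - 69m + 297 = 0.
Solving gives m = 9 or m = 8.25.
Check each candidate in the original equation:
  m = 9: √(1) = 1, while 2m - 17 = 1 — valid.
  m = 8.25: √(0.25) = 0.5, while 2m - 17 = -0.5 — extraneous.

m = 9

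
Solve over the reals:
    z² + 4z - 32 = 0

Factor: (z - 4)(z + 8) = 0.
So z = 4 or z = -8.

z = -8 or z = 4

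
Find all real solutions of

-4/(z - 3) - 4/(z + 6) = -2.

z = -4.4244 or z = 5.4244

Multiply both sides by (z - 3)(z + 6):
-4(z + 6) - 4(z - 3) = -2(z - 3)(z + 6).
Expand and collect terms: -2z^2 + 2z + 48 = 0.
By the quadratic formula, z = (-2 +/- sqrt(388)) / -4, so z ~= -4.4244 or z ~= 5.4244.
Neither value makes a denominator zero (z != 3, z != -6), so both are valid.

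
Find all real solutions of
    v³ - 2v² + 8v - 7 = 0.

Possible rational roots are divisors of -7. Testing v = 1 gives 0, so (v - 1) is a factor.
Divide: v³ - 2v² + 8v - 7 = (v - 1)(v² - v + 7).
The quadratic v² - v + 7 has discriminant -27 < 0, so no further real roots.

v = 1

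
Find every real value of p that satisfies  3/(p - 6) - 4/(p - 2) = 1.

p = -0.772 or p = 7.772

Multiply both sides by (p - 6)(p - 2):
3(p - 2) - 4(p - 6) = (p - 6)(p - 2).
Expand and collect terms: p^2 - 7p - 6 = 0.
By the quadratic formula, p = (7 +/- sqrt(73)) / 2, so p ~= 7.772 or p ~= -0.772.
Neither value makes a denominator zero (p != 6, p != 2), so both are valid.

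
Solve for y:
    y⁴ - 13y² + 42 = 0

y = -2.6458 or y = -2.4495 or y = 2.4495 or y = 2.6458

Let u = y². The equation becomes u² - 13u + 42 = 0.
Factor: (u - 7)(u - 6) = 0, so u = 7 or u = 6.
y² = 7 gives y = ±√(7) ≈ ±2.6458.
y² = 6 gives y = ±√(6) ≈ ±2.4495.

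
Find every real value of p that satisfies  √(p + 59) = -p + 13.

p = 5

Square both sides: p + 59 = (-p + 13)².
Expand and rearrange: p² - 27p + 110 = 0.
Solving gives p = 22 or p = 5.
Check each candidate in the original equation:
  p = 22: √(81) = 9, while -p + 13 = -9 — extraneous.
  p = 5: √(64) = 8, while -p + 13 = 8 — valid.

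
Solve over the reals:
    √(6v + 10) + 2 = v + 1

Isolate the radical: √(6v + 10) = v - 1.
Square both sides: 6v + 10 = (v - 1)².
Expand and rearrange: v² - 8v - 9 = 0.
Solving gives v = 9 or v = -1.
Check each candidate in the original equation:
  v = 9: √(64) = 8, while v - 1 = 8 — valid.
  v = -1: √(4) = 2, while v - 1 = -2 — extraneous.

v = 9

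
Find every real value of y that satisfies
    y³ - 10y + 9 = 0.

y = -3.5414 or y = 1 or y = 2.5414

Possible rational roots are divisors of 9. Testing y = 1 gives 0, so (y - 1) is a factor.
Divide: y³ - 10y + 9 = (y - 1)(y² + y - 9).
Apply the quadratic formula to y² + y - 9 = 0: y = (-1 ± √37)/2, i.e. y ≈ 2.5414 or y ≈ -3.5414.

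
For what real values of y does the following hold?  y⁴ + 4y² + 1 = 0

Let u = y². The equation becomes u² + 4u + 1 = 0.
By the quadratic formula, u = -2 + √(3) or u = -2 - √(3).
y² = -2 + √(3) < 0 has no real solution.
y² = -2 - √(3) < 0 has no real solution.

No real solutions.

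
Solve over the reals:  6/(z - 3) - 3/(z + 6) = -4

z = -5.079 or z = 1.329

Multiply both sides by (z - 3)(z + 6):
6(z + 6) - 3(z - 3) = -4(z - 3)(z + 6).
Expand and collect terms: -4z^2 - 15z + 27 = 0.
By the quadratic formula, z = (15 +/- sqrt(657)) / -8, so z ~= -5.079 or z ~= 1.329.
Neither value makes a denominator zero (z != 3, z != -6), so both are valid.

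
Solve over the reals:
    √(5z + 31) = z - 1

z = 10

Square both sides: 5z + 31 = (z - 1)².
Expand and rearrange: z² - 7z - 30 = 0.
Solving gives z = 10 or z = -3.
Check each candidate in the original equation:
  z = 10: √(81) = 9, while z - 1 = 9 — valid.
  z = -3: √(16) = 4, while z - 1 = -4 — extraneous.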